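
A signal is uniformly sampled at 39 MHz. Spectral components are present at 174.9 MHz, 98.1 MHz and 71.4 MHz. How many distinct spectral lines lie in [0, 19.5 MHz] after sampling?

2

fs/2 = 19.5 MHz.
174.9 MHz mod fs = 18.9 MHz.
18.9 MHz ≤ fs/2 = 19.5 MHz, appears at 18.9 MHz.
98.1 MHz mod fs = 20.1 MHz.
20.1 MHz > fs/2 = 19.5 MHz, folds to fs − 20.1 MHz = 18.9 MHz.
71.4 MHz mod fs = 32.4 MHz.
32.4 MHz > fs/2 = 19.5 MHz, folds to fs − 32.4 MHz = 6.6 MHz.
Distinct values: {6.6 MHz, 18.9 MHz} → 2.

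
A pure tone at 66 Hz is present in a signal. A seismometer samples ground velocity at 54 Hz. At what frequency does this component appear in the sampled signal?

12 Hz

66 Hz mod fs = 12 Hz.
12 Hz ≤ fs/2 = 27 Hz, appears at 12 Hz.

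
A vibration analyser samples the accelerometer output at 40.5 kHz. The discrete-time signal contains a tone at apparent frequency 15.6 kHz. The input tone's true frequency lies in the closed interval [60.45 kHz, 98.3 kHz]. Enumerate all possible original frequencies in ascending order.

65.4 kHz, 96.6 kHz

Frequencies that alias to 15.6 kHz are k·fs ± 15.6 kHz for integer k ≥ 0.
k=0: 15.6 kHz.
k=1: 24.9 kHz, 56.1 kHz.
k=2: 65.4 kHz, 96.6 kHz.
k=3: 105.9 kHz, 137.1 kHz.
Within [60.45 kHz, 98.3 kHz]: 65.4 kHz, 96.6 kHz.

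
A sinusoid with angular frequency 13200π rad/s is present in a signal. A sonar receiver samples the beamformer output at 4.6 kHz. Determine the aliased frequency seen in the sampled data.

ω = 13200π rad/s → f = ω/(2π) = 6600 Hz = 6.6 kHz.
6.6 kHz mod fs = 2 kHz.
2 kHz ≤ fs/2 = 2.3 kHz, appears at 2 kHz.

2 kHz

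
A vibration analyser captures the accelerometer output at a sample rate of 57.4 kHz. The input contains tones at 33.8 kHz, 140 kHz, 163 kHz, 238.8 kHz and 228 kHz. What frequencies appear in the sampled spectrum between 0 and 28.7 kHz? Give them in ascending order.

fs/2 = 28.7 kHz.
33.8 kHz > fs/2 = 28.7 kHz, folds to fs − 33.8 kHz = 23.6 kHz.
140 kHz mod fs = 25.2 kHz.
25.2 kHz ≤ fs/2 = 28.7 kHz, appears at 25.2 kHz.
163 kHz mod fs = 48.2 kHz.
48.2 kHz > fs/2 = 28.7 kHz, folds to fs − 48.2 kHz = 9.2 kHz.
238.8 kHz mod fs = 9.2 kHz.
9.2 kHz ≤ fs/2 = 28.7 kHz, appears at 9.2 kHz.
228 kHz mod fs = 55.8 kHz.
55.8 kHz > fs/2 = 28.7 kHz, folds to fs − 55.8 kHz = 1.6 kHz.
Distinct values: {1.6 kHz, 9.2 kHz, 23.6 kHz, 25.2 kHz}.

1.6 kHz, 9.2 kHz, 23.6 kHz, 25.2 kHz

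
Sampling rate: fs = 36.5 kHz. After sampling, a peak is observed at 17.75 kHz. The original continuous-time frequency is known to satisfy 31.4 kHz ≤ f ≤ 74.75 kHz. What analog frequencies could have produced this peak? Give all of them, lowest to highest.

54.25 kHz, 55.25 kHz

Frequencies that alias to 17.75 kHz are k·fs ± 17.75 kHz for integer k ≥ 0.
k=0: 17.75 kHz.
k=1: 18.75 kHz, 54.25 kHz.
k=2: 55.25 kHz, 90.75 kHz.
k=3: 91.75 kHz, 127.25 kHz.
Within [31.4 kHz, 74.75 kHz]: 54.25 kHz, 55.25 kHz.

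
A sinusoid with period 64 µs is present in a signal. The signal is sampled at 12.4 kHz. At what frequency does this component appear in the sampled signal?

T = 64 µs → f = 1/T = 15.625 kHz.
15.625 kHz mod fs = 3.225 kHz.
3.225 kHz ≤ fs/2 = 6.2 kHz, appears at 3.225 kHz.

3.225 kHz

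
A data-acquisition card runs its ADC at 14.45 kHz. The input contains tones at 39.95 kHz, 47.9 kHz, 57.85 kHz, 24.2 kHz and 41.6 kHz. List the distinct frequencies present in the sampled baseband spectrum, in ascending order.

fs/2 = 7.225 kHz.
39.95 kHz mod fs = 11.05 kHz.
11.05 kHz > fs/2 = 7.225 kHz, folds to fs − 11.05 kHz = 3.4 kHz.
47.9 kHz mod fs = 4.55 kHz.
4.55 kHz ≤ fs/2 = 7.225 kHz, appears at 4.55 kHz.
57.85 kHz mod fs = 0.05 kHz.
0.05 kHz ≤ fs/2 = 7.225 kHz, appears at 0.05 kHz.
24.2 kHz mod fs = 9.75 kHz.
9.75 kHz > fs/2 = 7.225 kHz, folds to fs − 9.75 kHz = 4.7 kHz.
41.6 kHz mod fs = 12.7 kHz.
12.7 kHz > fs/2 = 7.225 kHz, folds to fs − 12.7 kHz = 1.75 kHz.
Distinct values: {0.05 kHz, 1.75 kHz, 3.4 kHz, 4.55 kHz, 4.7 kHz}.

0.05 kHz, 1.75 kHz, 3.4 kHz, 4.55 kHz, 4.7 kHz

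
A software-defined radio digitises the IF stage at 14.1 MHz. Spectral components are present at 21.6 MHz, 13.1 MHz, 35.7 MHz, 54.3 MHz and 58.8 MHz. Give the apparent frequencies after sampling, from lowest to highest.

fs/2 = 7.05 MHz.
21.6 MHz mod fs = 7.5 MHz.
7.5 MHz > fs/2 = 7.05 MHz, folds to fs − 7.5 MHz = 6.6 MHz.
13.1 MHz > fs/2 = 7.05 MHz, folds to fs − 13.1 MHz = 1 MHz.
35.7 MHz mod fs = 7.5 MHz.
7.5 MHz > fs/2 = 7.05 MHz, folds to fs − 7.5 MHz = 6.6 MHz.
54.3 MHz mod fs = 12 MHz.
12 MHz > fs/2 = 7.05 MHz, folds to fs − 12 MHz = 2.1 MHz.
58.8 MHz mod fs = 2.4 MHz.
2.4 MHz ≤ fs/2 = 7.05 MHz, appears at 2.4 MHz.
Distinct values: {1 MHz, 2.1 MHz, 2.4 MHz, 6.6 MHz}.

1 MHz, 2.1 MHz, 2.4 MHz, 6.6 MHz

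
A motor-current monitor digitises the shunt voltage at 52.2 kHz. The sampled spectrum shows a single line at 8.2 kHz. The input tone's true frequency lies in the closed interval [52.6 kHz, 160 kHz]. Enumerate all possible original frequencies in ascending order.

Frequencies that alias to 8.2 kHz are k·fs ± 8.2 kHz for integer k ≥ 0.
k=0: 8.2 kHz.
k=1: 44 kHz, 60.4 kHz.
k=2: 96.2 kHz, 112.6 kHz.
k=3: 148.4 kHz, 164.8 kHz.
k=4: 200.6 kHz, 217 kHz.
Within [52.6 kHz, 160 kHz]: 60.4 kHz, 96.2 kHz, 112.6 kHz, 148.4 kHz.

60.4 kHz, 96.2 kHz, 112.6 kHz, 148.4 kHz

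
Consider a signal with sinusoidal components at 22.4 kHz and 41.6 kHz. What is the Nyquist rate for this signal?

83.2 kHz

Highest-frequency component: 41.6 kHz.
Nyquist rate = 2 × 41.6 kHz = 83.2 kHz.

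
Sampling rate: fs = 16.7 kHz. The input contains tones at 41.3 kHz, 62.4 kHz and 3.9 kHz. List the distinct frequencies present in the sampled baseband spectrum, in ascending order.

3.9 kHz, 4.4 kHz, 7.9 kHz

fs/2 = 8.35 kHz.
41.3 kHz mod fs = 7.9 kHz.
7.9 kHz ≤ fs/2 = 8.35 kHz, appears at 7.9 kHz.
62.4 kHz mod fs = 12.3 kHz.
12.3 kHz > fs/2 = 8.35 kHz, folds to fs − 12.3 kHz = 4.4 kHz.
3.9 kHz ≤ fs/2 = 8.35 kHz, passes unchanged.
Distinct values: {3.9 kHz, 4.4 kHz, 7.9 kHz}.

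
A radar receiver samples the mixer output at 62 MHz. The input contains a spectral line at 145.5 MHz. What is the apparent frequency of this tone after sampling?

21.5 MHz

145.5 MHz mod fs = 21.5 MHz.
21.5 MHz ≤ fs/2 = 31 MHz, appears at 21.5 MHz.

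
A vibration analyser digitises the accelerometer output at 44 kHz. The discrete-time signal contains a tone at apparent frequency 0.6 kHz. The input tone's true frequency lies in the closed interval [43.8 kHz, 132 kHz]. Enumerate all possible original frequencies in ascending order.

44.6 kHz, 87.4 kHz, 88.6 kHz, 131.4 kHz

Frequencies that alias to 0.6 kHz are k·fs ± 0.6 kHz for integer k ≥ 0.
k=0: 0.6 kHz.
k=1: 43.4 kHz, 44.6 kHz.
k=2: 87.4 kHz, 88.6 kHz.
k=3: 131.4 kHz, 132.6 kHz.
k=4: 175.4 kHz, 176.6 kHz.
Within [43.8 kHz, 132 kHz]: 44.6 kHz, 87.4 kHz, 88.6 kHz, 131.4 kHz.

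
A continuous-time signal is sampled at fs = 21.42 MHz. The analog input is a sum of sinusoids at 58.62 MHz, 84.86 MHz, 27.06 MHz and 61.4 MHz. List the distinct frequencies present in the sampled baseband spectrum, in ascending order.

0.82 MHz, 2.86 MHz, 5.64 MHz

fs/2 = 10.71 MHz.
58.62 MHz mod fs = 15.78 MHz.
15.78 MHz > fs/2 = 10.71 MHz, folds to fs − 15.78 MHz = 5.64 MHz.
84.86 MHz mod fs = 20.6 MHz.
20.6 MHz > fs/2 = 10.71 MHz, folds to fs − 20.6 MHz = 0.82 MHz.
27.06 MHz mod fs = 5.64 MHz.
5.64 MHz ≤ fs/2 = 10.71 MHz, appears at 5.64 MHz.
61.4 MHz mod fs = 18.56 MHz.
18.56 MHz > fs/2 = 10.71 MHz, folds to fs − 18.56 MHz = 2.86 MHz.
Distinct values: {0.82 MHz, 2.86 MHz, 5.64 MHz}.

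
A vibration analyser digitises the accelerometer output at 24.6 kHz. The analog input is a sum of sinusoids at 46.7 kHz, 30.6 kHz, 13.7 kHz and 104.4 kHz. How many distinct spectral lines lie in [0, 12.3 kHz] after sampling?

3

fs/2 = 12.3 kHz.
46.7 kHz mod fs = 22.1 kHz.
22.1 kHz > fs/2 = 12.3 kHz, folds to fs − 22.1 kHz = 2.5 kHz.
30.6 kHz mod fs = 6 kHz.
6 kHz ≤ fs/2 = 12.3 kHz, appears at 6 kHz.
13.7 kHz > fs/2 = 12.3 kHz, folds to fs − 13.7 kHz = 10.9 kHz.
104.4 kHz mod fs = 6 kHz.
6 kHz ≤ fs/2 = 12.3 kHz, appears at 6 kHz.
Distinct values: {2.5 kHz, 6 kHz, 10.9 kHz} → 3.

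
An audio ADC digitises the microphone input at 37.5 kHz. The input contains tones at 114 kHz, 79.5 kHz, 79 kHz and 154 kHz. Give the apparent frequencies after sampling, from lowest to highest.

fs/2 = 18.75 kHz.
114 kHz mod fs = 1.5 kHz.
1.5 kHz ≤ fs/2 = 18.75 kHz, appears at 1.5 kHz.
79.5 kHz mod fs = 4.5 kHz.
4.5 kHz ≤ fs/2 = 18.75 kHz, appears at 4.5 kHz.
79 kHz mod fs = 4 kHz.
4 kHz ≤ fs/2 = 18.75 kHz, appears at 4 kHz.
154 kHz mod fs = 4 kHz.
4 kHz ≤ fs/2 = 18.75 kHz, appears at 4 kHz.
Distinct values: {1.5 kHz, 4 kHz, 4.5 kHz}.

1.5 kHz, 4 kHz, 4.5 kHz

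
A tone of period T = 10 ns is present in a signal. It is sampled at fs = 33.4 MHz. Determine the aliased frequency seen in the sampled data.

0.2 MHz

T = 10 ns → f = 1/T = 100 MHz.
100 MHz mod fs = 33.2 MHz.
33.2 MHz > fs/2 = 16.7 MHz, folds to fs − 33.2 MHz = 0.2 MHz.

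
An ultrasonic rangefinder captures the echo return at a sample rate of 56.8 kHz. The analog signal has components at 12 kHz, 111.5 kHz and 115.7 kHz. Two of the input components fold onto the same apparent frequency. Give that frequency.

fs/2 = 28.4 kHz.
12 kHz ≤ fs/2 = 28.4 kHz, passes unchanged.
111.5 kHz mod fs = 54.7 kHz.
54.7 kHz > fs/2 = 28.4 kHz, folds to fs − 54.7 kHz = 2.1 kHz.
115.7 kHz mod fs = 2.1 kHz.
2.1 kHz ≤ fs/2 = 28.4 kHz, appears at 2.1 kHz.
111.5 kHz and 115.7 kHz both map to 2.1 kHz.

2.1 kHz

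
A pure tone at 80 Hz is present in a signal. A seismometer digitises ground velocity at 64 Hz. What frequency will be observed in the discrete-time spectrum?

16 Hz

80 Hz mod fs = 16 Hz.
16 Hz ≤ fs/2 = 32 Hz, appears at 16 Hz.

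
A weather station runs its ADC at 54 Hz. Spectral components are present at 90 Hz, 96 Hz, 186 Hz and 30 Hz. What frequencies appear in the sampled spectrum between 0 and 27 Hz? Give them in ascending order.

fs/2 = 27 Hz.
90 Hz mod fs = 36 Hz.
36 Hz > fs/2 = 27 Hz, folds to fs − 36 Hz = 18 Hz.
96 Hz mod fs = 42 Hz.
42 Hz > fs/2 = 27 Hz, folds to fs − 42 Hz = 12 Hz.
186 Hz mod fs = 24 Hz.
24 Hz ≤ fs/2 = 27 Hz, appears at 24 Hz.
30 Hz > fs/2 = 27 Hz, folds to fs − 30 Hz = 24 Hz.
Distinct values: {12 Hz, 18 Hz, 24 Hz}.

12 Hz, 18 Hz, 24 Hz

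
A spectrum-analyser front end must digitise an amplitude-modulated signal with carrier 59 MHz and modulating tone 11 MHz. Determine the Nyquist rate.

AM sidebands sit at fc ± fm = 48 MHz and 70 MHz.
Highest-frequency component: 70 MHz.
Nyquist rate = 2 × 70 MHz = 140 MHz.

140 MHz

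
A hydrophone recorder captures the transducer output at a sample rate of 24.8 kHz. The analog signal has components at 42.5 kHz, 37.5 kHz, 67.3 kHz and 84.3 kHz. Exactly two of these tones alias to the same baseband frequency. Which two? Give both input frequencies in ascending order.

fs/2 = 12.4 kHz.
42.5 kHz mod fs = 17.7 kHz.
17.7 kHz > fs/2 = 12.4 kHz, folds to fs − 17.7 kHz = 7.1 kHz.
37.5 kHz mod fs = 12.7 kHz.
12.7 kHz > fs/2 = 12.4 kHz, folds to fs − 12.7 kHz = 12.1 kHz.
67.3 kHz mod fs = 17.7 kHz.
17.7 kHz > fs/2 = 12.4 kHz, folds to fs − 17.7 kHz = 7.1 kHz.
84.3 kHz mod fs = 9.9 kHz.
9.9 kHz ≤ fs/2 = 12.4 kHz, appears at 9.9 kHz.
42.5 kHz and 67.3 kHz both map to 7.1 kHz.

42.5 kHz, 67.3 kHz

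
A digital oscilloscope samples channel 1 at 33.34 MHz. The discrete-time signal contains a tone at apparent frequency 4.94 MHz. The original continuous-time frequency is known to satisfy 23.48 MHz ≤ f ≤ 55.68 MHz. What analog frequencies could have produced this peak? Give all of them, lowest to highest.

Frequencies that alias to 4.94 MHz are k·fs ± 4.94 MHz for integer k ≥ 0.
k=0: 4.94 MHz.
k=1: 28.4 MHz, 38.28 MHz.
k=2: 61.74 MHz, 71.62 MHz.
Within [23.48 MHz, 55.68 MHz]: 28.4 MHz, 38.28 MHz.

28.4 MHz, 38.28 MHz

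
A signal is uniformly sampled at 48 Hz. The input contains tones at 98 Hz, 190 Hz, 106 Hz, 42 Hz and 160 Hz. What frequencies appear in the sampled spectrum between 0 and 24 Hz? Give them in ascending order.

fs/2 = 24 Hz.
98 Hz mod fs = 2 Hz.
2 Hz ≤ fs/2 = 24 Hz, appears at 2 Hz.
190 Hz mod fs = 46 Hz.
46 Hz > fs/2 = 24 Hz, folds to fs − 46 Hz = 2 Hz.
106 Hz mod fs = 10 Hz.
10 Hz ≤ fs/2 = 24 Hz, appears at 10 Hz.
42 Hz > fs/2 = 24 Hz, folds to fs − 42 Hz = 6 Hz.
160 Hz mod fs = 16 Hz.
16 Hz ≤ fs/2 = 24 Hz, appears at 16 Hz.
Distinct values: {2 Hz, 6 Hz, 10 Hz, 16 Hz}.

2 Hz, 6 Hz, 10 Hz, 16 Hz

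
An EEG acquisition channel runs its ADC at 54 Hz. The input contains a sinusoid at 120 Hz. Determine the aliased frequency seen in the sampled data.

120 Hz mod fs = 12 Hz.
12 Hz ≤ fs/2 = 27 Hz, appears at 12 Hz.

12 Hz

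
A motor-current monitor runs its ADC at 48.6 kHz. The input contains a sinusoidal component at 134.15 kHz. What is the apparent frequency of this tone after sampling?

134.15 kHz mod fs = 36.95 kHz.
36.95 kHz > fs/2 = 24.3 kHz, folds to fs − 36.95 kHz = 11.65 kHz.

11.65 kHz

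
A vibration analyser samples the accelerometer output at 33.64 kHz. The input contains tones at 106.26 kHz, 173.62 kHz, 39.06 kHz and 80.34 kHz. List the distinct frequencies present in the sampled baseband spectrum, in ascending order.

5.34 kHz, 5.42 kHz, 13.06 kHz

fs/2 = 16.82 kHz.
106.26 kHz mod fs = 5.34 kHz.
5.34 kHz ≤ fs/2 = 16.82 kHz, appears at 5.34 kHz.
173.62 kHz mod fs = 5.42 kHz.
5.42 kHz ≤ fs/2 = 16.82 kHz, appears at 5.42 kHz.
39.06 kHz mod fs = 5.42 kHz.
5.42 kHz ≤ fs/2 = 16.82 kHz, appears at 5.42 kHz.
80.34 kHz mod fs = 13.06 kHz.
13.06 kHz ≤ fs/2 = 16.82 kHz, appears at 13.06 kHz.
Distinct values: {5.34 kHz, 5.42 kHz, 13.06 kHz}.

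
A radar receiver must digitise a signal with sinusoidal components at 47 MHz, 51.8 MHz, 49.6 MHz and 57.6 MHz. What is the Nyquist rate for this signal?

Highest-frequency component: 57.6 MHz.
Nyquist rate = 2 × 57.6 MHz = 115.2 MHz.

115.2 MHz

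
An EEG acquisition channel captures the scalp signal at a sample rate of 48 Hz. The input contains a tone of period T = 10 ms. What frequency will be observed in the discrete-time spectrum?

T = 10 ms → f = 1/T = 100 Hz.
100 Hz mod fs = 4 Hz.
4 Hz ≤ fs/2 = 24 Hz, appears at 4 Hz.

4 Hz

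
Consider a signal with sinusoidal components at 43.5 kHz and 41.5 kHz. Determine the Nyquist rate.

87 kHz

Highest-frequency component: 43.5 kHz.
Nyquist rate = 2 × 43.5 kHz = 87 kHz.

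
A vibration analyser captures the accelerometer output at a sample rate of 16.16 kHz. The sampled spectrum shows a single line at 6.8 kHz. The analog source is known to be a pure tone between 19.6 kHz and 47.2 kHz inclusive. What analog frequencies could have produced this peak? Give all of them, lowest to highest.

22.96 kHz, 25.52 kHz, 39.12 kHz, 41.68 kHz

Frequencies that alias to 6.8 kHz are k·fs ± 6.8 kHz for integer k ≥ 0.
k=0: 6.8 kHz.
k=1: 9.36 kHz, 22.96 kHz.
k=2: 25.52 kHz, 39.12 kHz.
k=3: 41.68 kHz, 55.28 kHz.
k=4: 57.84 kHz, 71.44 kHz.
Within [19.6 kHz, 47.2 kHz]: 22.96 kHz, 25.52 kHz, 39.12 kHz, 41.68 kHz.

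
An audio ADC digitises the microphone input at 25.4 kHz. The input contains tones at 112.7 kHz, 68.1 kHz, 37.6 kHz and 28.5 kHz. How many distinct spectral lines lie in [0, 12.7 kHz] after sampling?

fs/2 = 12.7 kHz.
112.7 kHz mod fs = 11.1 kHz.
11.1 kHz ≤ fs/2 = 12.7 kHz, appears at 11.1 kHz.
68.1 kHz mod fs = 17.3 kHz.
17.3 kHz > fs/2 = 12.7 kHz, folds to fs − 17.3 kHz = 8.1 kHz.
37.6 kHz mod fs = 12.2 kHz.
12.2 kHz ≤ fs/2 = 12.7 kHz, appears at 12.2 kHz.
28.5 kHz mod fs = 3.1 kHz.
3.1 kHz ≤ fs/2 = 12.7 kHz, appears at 3.1 kHz.
Distinct values: {3.1 kHz, 8.1 kHz, 11.1 kHz, 12.2 kHz} → 4.

4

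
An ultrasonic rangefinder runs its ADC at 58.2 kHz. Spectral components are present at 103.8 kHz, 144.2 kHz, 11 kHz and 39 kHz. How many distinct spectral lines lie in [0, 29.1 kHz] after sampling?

fs/2 = 29.1 kHz.
103.8 kHz mod fs = 45.6 kHz.
45.6 kHz > fs/2 = 29.1 kHz, folds to fs − 45.6 kHz = 12.6 kHz.
144.2 kHz mod fs = 27.8 kHz.
27.8 kHz ≤ fs/2 = 29.1 kHz, appears at 27.8 kHz.
11 kHz ≤ fs/2 = 29.1 kHz, passes unchanged.
39 kHz > fs/2 = 29.1 kHz, folds to fs − 39 kHz = 19.2 kHz.
Distinct values: {11 kHz, 12.6 kHz, 19.2 kHz, 27.8 kHz} → 4.

4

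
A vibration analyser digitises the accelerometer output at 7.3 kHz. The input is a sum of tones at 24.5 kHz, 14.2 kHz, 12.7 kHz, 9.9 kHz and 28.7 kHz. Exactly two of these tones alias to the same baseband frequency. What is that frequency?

fs/2 = 3.65 kHz.
24.5 kHz mod fs = 2.6 kHz.
2.6 kHz ≤ fs/2 = 3.65 kHz, appears at 2.6 kHz.
14.2 kHz mod fs = 6.9 kHz.
6.9 kHz > fs/2 = 3.65 kHz, folds to fs − 6.9 kHz = 0.4 kHz.
12.7 kHz mod fs = 5.4 kHz.
5.4 kHz > fs/2 = 3.65 kHz, folds to fs − 5.4 kHz = 1.9 kHz.
9.9 kHz mod fs = 2.6 kHz.
2.6 kHz ≤ fs/2 = 3.65 kHz, appears at 2.6 kHz.
28.7 kHz mod fs = 6.8 kHz.
6.8 kHz > fs/2 = 3.65 kHz, folds to fs − 6.8 kHz = 0.5 kHz.
9.9 kHz and 24.5 kHz both map to 2.6 kHz.

2.6 kHz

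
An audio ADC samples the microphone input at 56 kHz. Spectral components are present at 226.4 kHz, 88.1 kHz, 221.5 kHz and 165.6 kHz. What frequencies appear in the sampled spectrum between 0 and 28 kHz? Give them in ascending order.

2.4 kHz, 2.5 kHz, 23.9 kHz

fs/2 = 28 kHz.
226.4 kHz mod fs = 2.4 kHz.
2.4 kHz ≤ fs/2 = 28 kHz, appears at 2.4 kHz.
88.1 kHz mod fs = 32.1 kHz.
32.1 kHz > fs/2 = 28 kHz, folds to fs − 32.1 kHz = 23.9 kHz.
221.5 kHz mod fs = 53.5 kHz.
53.5 kHz > fs/2 = 28 kHz, folds to fs − 53.5 kHz = 2.5 kHz.
165.6 kHz mod fs = 53.6 kHz.
53.6 kHz > fs/2 = 28 kHz, folds to fs − 53.6 kHz = 2.4 kHz.
Distinct values: {2.4 kHz, 2.5 kHz, 23.9 kHz}.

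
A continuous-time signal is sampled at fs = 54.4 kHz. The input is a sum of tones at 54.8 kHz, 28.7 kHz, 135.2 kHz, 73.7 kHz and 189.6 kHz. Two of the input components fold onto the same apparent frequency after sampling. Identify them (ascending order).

fs/2 = 27.2 kHz.
54.8 kHz mod fs = 0.4 kHz.
0.4 kHz ≤ fs/2 = 27.2 kHz, appears at 0.4 kHz.
28.7 kHz > fs/2 = 27.2 kHz, folds to fs − 28.7 kHz = 25.7 kHz.
135.2 kHz mod fs = 26.4 kHz.
26.4 kHz ≤ fs/2 = 27.2 kHz, appears at 26.4 kHz.
73.7 kHz mod fs = 19.3 kHz.
19.3 kHz ≤ fs/2 = 27.2 kHz, appears at 19.3 kHz.
189.6 kHz mod fs = 26.4 kHz.
26.4 kHz ≤ fs/2 = 27.2 kHz, appears at 26.4 kHz.
135.2 kHz and 189.6 kHz both map to 26.4 kHz.

135.2 kHz, 189.6 kHz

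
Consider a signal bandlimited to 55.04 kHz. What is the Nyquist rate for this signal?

Nyquist rate = 2 × 55.04 kHz = 110.08 kHz.

110.08 kHz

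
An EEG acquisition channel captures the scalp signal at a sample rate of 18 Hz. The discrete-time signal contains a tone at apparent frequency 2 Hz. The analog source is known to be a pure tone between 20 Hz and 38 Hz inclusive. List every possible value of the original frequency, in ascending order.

Frequencies that alias to 2 Hz are k·fs ± 2 Hz for integer k ≥ 0.
k=0: 2 Hz.
k=1: 16 Hz, 20 Hz.
k=2: 34 Hz, 38 Hz.
k=3: 52 Hz, 56 Hz.
Within [20 Hz, 38 Hz]: 20 Hz, 34 Hz, 38 Hz.

20 Hz, 34 Hz, 38 Hz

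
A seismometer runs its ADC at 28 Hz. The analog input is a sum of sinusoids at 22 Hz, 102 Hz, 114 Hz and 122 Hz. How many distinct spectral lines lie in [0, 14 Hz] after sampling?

fs/2 = 14 Hz.
22 Hz > fs/2 = 14 Hz, folds to fs − 22 Hz = 6 Hz.
102 Hz mod fs = 18 Hz.
18 Hz > fs/2 = 14 Hz, folds to fs − 18 Hz = 10 Hz.
114 Hz mod fs = 2 Hz.
2 Hz ≤ fs/2 = 14 Hz, appears at 2 Hz.
122 Hz mod fs = 10 Hz.
10 Hz ≤ fs/2 = 14 Hz, appears at 10 Hz.
Distinct values: {2 Hz, 6 Hz, 10 Hz} → 3.

3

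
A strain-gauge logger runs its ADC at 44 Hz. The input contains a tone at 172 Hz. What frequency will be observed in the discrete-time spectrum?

172 Hz mod fs = 40 Hz.
40 Hz > fs/2 = 22 Hz, folds to fs − 40 Hz = 4 Hz.

4 Hz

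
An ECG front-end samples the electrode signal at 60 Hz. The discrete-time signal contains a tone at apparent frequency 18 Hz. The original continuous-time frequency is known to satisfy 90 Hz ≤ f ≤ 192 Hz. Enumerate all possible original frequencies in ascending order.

Frequencies that alias to 18 Hz are k·fs ± 18 Hz for integer k ≥ 0.
k=0: 18 Hz.
k=1: 42 Hz, 78 Hz.
k=2: 102 Hz, 138 Hz.
k=3: 162 Hz, 198 Hz.
k=4: 222 Hz, 258 Hz.
Within [90 Hz, 192 Hz]: 102 Hz, 138 Hz, 162 Hz.

102 Hz, 138 Hz, 162 Hz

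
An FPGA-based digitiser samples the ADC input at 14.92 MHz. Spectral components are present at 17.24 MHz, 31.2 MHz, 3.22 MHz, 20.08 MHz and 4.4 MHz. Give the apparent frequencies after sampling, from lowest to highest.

1.36 MHz, 2.32 MHz, 3.22 MHz, 4.4 MHz, 5.16 MHz

fs/2 = 7.46 MHz.
17.24 MHz mod fs = 2.32 MHz.
2.32 MHz ≤ fs/2 = 7.46 MHz, appears at 2.32 MHz.
31.2 MHz mod fs = 1.36 MHz.
1.36 MHz ≤ fs/2 = 7.46 MHz, appears at 1.36 MHz.
3.22 MHz ≤ fs/2 = 7.46 MHz, passes unchanged.
20.08 MHz mod fs = 5.16 MHz.
5.16 MHz ≤ fs/2 = 7.46 MHz, appears at 5.16 MHz.
4.4 MHz ≤ fs/2 = 7.46 MHz, passes unchanged.
Distinct values: {1.36 MHz, 2.32 MHz, 3.22 MHz, 4.4 MHz, 5.16 MHz}.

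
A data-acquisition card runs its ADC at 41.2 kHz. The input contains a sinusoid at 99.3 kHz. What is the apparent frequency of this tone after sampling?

99.3 kHz mod fs = 16.9 kHz.
16.9 kHz ≤ fs/2 = 20.6 kHz, appears at 16.9 kHz.

16.9 kHz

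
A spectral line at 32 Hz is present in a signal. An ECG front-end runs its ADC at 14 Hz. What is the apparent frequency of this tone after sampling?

32 Hz mod fs = 4 Hz.
4 Hz ≤ fs/2 = 7 Hz, appears at 4 Hz.

4 Hz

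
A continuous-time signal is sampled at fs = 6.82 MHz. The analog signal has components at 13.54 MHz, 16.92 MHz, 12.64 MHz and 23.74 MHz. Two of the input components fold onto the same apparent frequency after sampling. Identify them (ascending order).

fs/2 = 3.41 MHz.
13.54 MHz mod fs = 6.72 MHz.
6.72 MHz > fs/2 = 3.41 MHz, folds to fs − 6.72 MHz = 0.1 MHz.
16.92 MHz mod fs = 3.28 MHz.
3.28 MHz ≤ fs/2 = 3.41 MHz, appears at 3.28 MHz.
12.64 MHz mod fs = 5.82 MHz.
5.82 MHz > fs/2 = 3.41 MHz, folds to fs − 5.82 MHz = 1 MHz.
23.74 MHz mod fs = 3.28 MHz.
3.28 MHz ≤ fs/2 = 3.41 MHz, appears at 3.28 MHz.
16.92 MHz and 23.74 MHz both map to 3.28 MHz.

16.92 MHz, 23.74 MHz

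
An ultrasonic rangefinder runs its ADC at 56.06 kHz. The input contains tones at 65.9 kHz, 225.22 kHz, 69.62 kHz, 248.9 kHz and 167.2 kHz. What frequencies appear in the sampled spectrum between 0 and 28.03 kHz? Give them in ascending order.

0.98 kHz, 9.84 kHz, 13.56 kHz, 24.66 kHz

fs/2 = 28.03 kHz.
65.9 kHz mod fs = 9.84 kHz.
9.84 kHz ≤ fs/2 = 28.03 kHz, appears at 9.84 kHz.
225.22 kHz mod fs = 0.98 kHz.
0.98 kHz ≤ fs/2 = 28.03 kHz, appears at 0.98 kHz.
69.62 kHz mod fs = 13.56 kHz.
13.56 kHz ≤ fs/2 = 28.03 kHz, appears at 13.56 kHz.
248.9 kHz mod fs = 24.66 kHz.
24.66 kHz ≤ fs/2 = 28.03 kHz, appears at 24.66 kHz.
167.2 kHz mod fs = 55.08 kHz.
55.08 kHz > fs/2 = 28.03 kHz, folds to fs − 55.08 kHz = 0.98 kHz.
Distinct values: {0.98 kHz, 9.84 kHz, 13.56 kHz, 24.66 kHz}.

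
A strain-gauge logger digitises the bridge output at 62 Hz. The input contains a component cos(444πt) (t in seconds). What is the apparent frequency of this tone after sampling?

ω = 444π rad/s → f = ω/(2π) = 222 Hz.
222 Hz mod fs = 36 Hz.
36 Hz > fs/2 = 31 Hz, folds to fs − 36 Hz = 26 Hz.

26 Hz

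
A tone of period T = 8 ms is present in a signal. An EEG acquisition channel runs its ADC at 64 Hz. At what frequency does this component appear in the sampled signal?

T = 8 ms → f = 1/T = 125 Hz.
125 Hz mod fs = 61 Hz.
61 Hz > fs/2 = 32 Hz, folds to fs − 61 Hz = 3 Hz.

3 Hz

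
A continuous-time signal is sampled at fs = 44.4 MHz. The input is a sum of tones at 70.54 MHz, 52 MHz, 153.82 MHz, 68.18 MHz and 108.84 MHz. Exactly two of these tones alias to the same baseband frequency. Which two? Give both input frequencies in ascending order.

fs/2 = 22.2 MHz.
70.54 MHz mod fs = 26.14 MHz.
26.14 MHz > fs/2 = 22.2 MHz, folds to fs − 26.14 MHz = 18.26 MHz.
52 MHz mod fs = 7.6 MHz.
7.6 MHz ≤ fs/2 = 22.2 MHz, appears at 7.6 MHz.
153.82 MHz mod fs = 20.62 MHz.
20.62 MHz ≤ fs/2 = 22.2 MHz, appears at 20.62 MHz.
68.18 MHz mod fs = 23.78 MHz.
23.78 MHz > fs/2 = 22.2 MHz, folds to fs − 23.78 MHz = 20.62 MHz.
108.84 MHz mod fs = 20.04 MHz.
20.04 MHz ≤ fs/2 = 22.2 MHz, appears at 20.04 MHz.
68.18 MHz and 153.82 MHz both map to 20.62 MHz.

68.18 MHz, 153.82 MHz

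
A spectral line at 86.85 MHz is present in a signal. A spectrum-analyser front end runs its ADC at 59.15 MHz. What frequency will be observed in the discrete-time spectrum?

86.85 MHz mod fs = 27.7 MHz.
27.7 MHz ≤ fs/2 = 29.575 MHz, appears at 27.7 MHz.

27.7 MHz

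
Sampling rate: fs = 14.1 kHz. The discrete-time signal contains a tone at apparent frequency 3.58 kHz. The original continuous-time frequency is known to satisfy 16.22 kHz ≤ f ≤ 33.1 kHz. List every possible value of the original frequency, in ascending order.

17.68 kHz, 24.62 kHz, 31.78 kHz

Frequencies that alias to 3.58 kHz are k·fs ± 3.58 kHz for integer k ≥ 0.
k=0: 3.58 kHz.
k=1: 10.52 kHz, 17.68 kHz.
k=2: 24.62 kHz, 31.78 kHz.
k=3: 38.72 kHz, 45.88 kHz.
Within [16.22 kHz, 33.1 kHz]: 17.68 kHz, 24.62 kHz, 31.78 kHz.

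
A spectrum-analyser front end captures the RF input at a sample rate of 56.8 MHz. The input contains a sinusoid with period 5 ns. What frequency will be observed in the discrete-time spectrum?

27.2 MHz

T = 5 ns → f = 1/T = 200 MHz.
200 MHz mod fs = 29.6 MHz.
29.6 MHz > fs/2 = 28.4 MHz, folds to fs − 29.6 MHz = 27.2 MHz.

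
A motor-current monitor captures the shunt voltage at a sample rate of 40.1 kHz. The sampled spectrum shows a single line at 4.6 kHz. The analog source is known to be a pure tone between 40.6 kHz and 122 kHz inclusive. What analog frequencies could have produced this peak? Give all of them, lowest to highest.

Frequencies that alias to 4.6 kHz are k·fs ± 4.6 kHz for integer k ≥ 0.
k=0: 4.6 kHz.
k=1: 35.5 kHz, 44.7 kHz.
k=2: 75.6 kHz, 84.8 kHz.
k=3: 115.7 kHz, 124.9 kHz.
k=4: 155.8 kHz, 165 kHz.
Within [40.6 kHz, 122 kHz]: 44.7 kHz, 75.6 kHz, 84.8 kHz, 115.7 kHz.

44.7 kHz, 75.6 kHz, 84.8 kHz, 115.7 kHz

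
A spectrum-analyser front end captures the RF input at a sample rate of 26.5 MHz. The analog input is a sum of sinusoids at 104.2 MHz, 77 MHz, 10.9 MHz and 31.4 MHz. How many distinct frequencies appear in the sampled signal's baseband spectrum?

4

fs/2 = 13.25 MHz.
104.2 MHz mod fs = 24.7 MHz.
24.7 MHz > fs/2 = 13.25 MHz, folds to fs − 24.7 MHz = 1.8 MHz.
77 MHz mod fs = 24 MHz.
24 MHz > fs/2 = 13.25 MHz, folds to fs − 24 MHz = 2.5 MHz.
10.9 MHz ≤ fs/2 = 13.25 MHz, passes unchanged.
31.4 MHz mod fs = 4.9 MHz.
4.9 MHz ≤ fs/2 = 13.25 MHz, appears at 4.9 MHz.
Distinct values: {1.8 MHz, 2.5 MHz, 4.9 MHz, 10.9 MHz} → 4.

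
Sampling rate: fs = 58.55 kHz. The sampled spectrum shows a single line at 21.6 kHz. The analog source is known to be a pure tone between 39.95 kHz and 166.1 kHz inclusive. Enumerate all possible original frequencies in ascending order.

80.15 kHz, 95.5 kHz, 138.7 kHz, 154.05 kHz

Frequencies that alias to 21.6 kHz are k·fs ± 21.6 kHz for integer k ≥ 0.
k=0: 21.6 kHz.
k=1: 36.95 kHz, 80.15 kHz.
k=2: 95.5 kHz, 138.7 kHz.
k=3: 154.05 kHz, 197.25 kHz.
k=4: 212.6 kHz, 255.8 kHz.
Within [39.95 kHz, 166.1 kHz]: 80.15 kHz, 95.5 kHz, 138.7 kHz, 154.05 kHz.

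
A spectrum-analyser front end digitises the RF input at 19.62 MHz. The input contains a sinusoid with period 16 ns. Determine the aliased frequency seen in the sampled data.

3.64 MHz

T = 16 ns → f = 1/T = 62.5 MHz.
62.5 MHz mod fs = 3.64 MHz.
3.64 MHz ≤ fs/2 = 9.81 MHz, appears at 3.64 MHz.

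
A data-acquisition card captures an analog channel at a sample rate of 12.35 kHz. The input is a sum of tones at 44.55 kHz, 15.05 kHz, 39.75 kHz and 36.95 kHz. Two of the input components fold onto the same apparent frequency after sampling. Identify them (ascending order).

15.05 kHz, 39.75 kHz

fs/2 = 6.175 kHz.
44.55 kHz mod fs = 7.5 kHz.
7.5 kHz > fs/2 = 6.175 kHz, folds to fs − 7.5 kHz = 4.85 kHz.
15.05 kHz mod fs = 2.7 kHz.
2.7 kHz ≤ fs/2 = 6.175 kHz, appears at 2.7 kHz.
39.75 kHz mod fs = 2.7 kHz.
2.7 kHz ≤ fs/2 = 6.175 kHz, appears at 2.7 kHz.
36.95 kHz mod fs = 12.25 kHz.
12.25 kHz > fs/2 = 6.175 kHz, folds to fs − 12.25 kHz = 0.1 kHz.
15.05 kHz and 39.75 kHz both map to 2.7 kHz.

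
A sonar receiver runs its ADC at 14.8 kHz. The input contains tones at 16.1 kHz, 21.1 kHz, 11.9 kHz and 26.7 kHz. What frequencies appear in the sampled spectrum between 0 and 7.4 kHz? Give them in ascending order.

fs/2 = 7.4 kHz.
16.1 kHz mod fs = 1.3 kHz.
1.3 kHz ≤ fs/2 = 7.4 kHz, appears at 1.3 kHz.
21.1 kHz mod fs = 6.3 kHz.
6.3 kHz ≤ fs/2 = 7.4 kHz, appears at 6.3 kHz.
11.9 kHz > fs/2 = 7.4 kHz, folds to fs − 11.9 kHz = 2.9 kHz.
26.7 kHz mod fs = 11.9 kHz.
11.9 kHz > fs/2 = 7.4 kHz, folds to fs − 11.9 kHz = 2.9 kHz.
Distinct values: {1.3 kHz, 2.9 kHz, 6.3 kHz}.

1.3 kHz, 2.9 kHz, 6.3 kHz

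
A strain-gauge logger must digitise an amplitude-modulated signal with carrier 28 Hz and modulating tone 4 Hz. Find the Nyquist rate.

64 Hz

AM sidebands sit at fc ± fm = 24 Hz and 32 Hz.
Highest-frequency component: 32 Hz.
Nyquist rate = 2 × 32 Hz = 64 Hz.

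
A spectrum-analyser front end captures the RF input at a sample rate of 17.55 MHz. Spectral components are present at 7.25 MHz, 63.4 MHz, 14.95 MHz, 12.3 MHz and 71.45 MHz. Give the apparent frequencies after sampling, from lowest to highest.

1.25 MHz, 2.6 MHz, 5.25 MHz, 6.8 MHz, 7.25 MHz

fs/2 = 8.775 MHz.
7.25 MHz ≤ fs/2 = 8.775 MHz, passes unchanged.
63.4 MHz mod fs = 10.75 MHz.
10.75 MHz > fs/2 = 8.775 MHz, folds to fs − 10.75 MHz = 6.8 MHz.
14.95 MHz > fs/2 = 8.775 MHz, folds to fs − 14.95 MHz = 2.6 MHz.
12.3 MHz > fs/2 = 8.775 MHz, folds to fs − 12.3 MHz = 5.25 MHz.
71.45 MHz mod fs = 1.25 MHz.
1.25 MHz ≤ fs/2 = 8.775 MHz, appears at 1.25 MHz.
Distinct values: {1.25 MHz, 2.6 MHz, 5.25 MHz, 6.8 MHz, 7.25 MHz}.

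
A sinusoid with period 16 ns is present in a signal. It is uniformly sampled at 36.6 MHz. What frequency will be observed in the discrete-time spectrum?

T = 16 ns → f = 1/T = 62.5 MHz.
62.5 MHz mod fs = 25.9 MHz.
25.9 MHz > fs/2 = 18.3 MHz, folds to fs − 25.9 MHz = 10.7 MHz.

10.7 MHz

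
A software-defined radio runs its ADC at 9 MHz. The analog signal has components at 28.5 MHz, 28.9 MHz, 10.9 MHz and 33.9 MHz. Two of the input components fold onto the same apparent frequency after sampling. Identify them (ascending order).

10.9 MHz, 28.9 MHz

fs/2 = 4.5 MHz.
28.5 MHz mod fs = 1.5 MHz.
1.5 MHz ≤ fs/2 = 4.5 MHz, appears at 1.5 MHz.
28.9 MHz mod fs = 1.9 MHz.
1.9 MHz ≤ fs/2 = 4.5 MHz, appears at 1.9 MHz.
10.9 MHz mod fs = 1.9 MHz.
1.9 MHz ≤ fs/2 = 4.5 MHz, appears at 1.9 MHz.
33.9 MHz mod fs = 6.9 MHz.
6.9 MHz > fs/2 = 4.5 MHz, folds to fs − 6.9 MHz = 2.1 MHz.
10.9 MHz and 28.9 MHz both map to 1.9 MHz.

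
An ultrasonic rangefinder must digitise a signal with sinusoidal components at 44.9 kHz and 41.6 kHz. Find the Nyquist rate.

Highest-frequency component: 44.9 kHz.
Nyquist rate = 2 × 44.9 kHz = 89.8 kHz.

89.8 kHz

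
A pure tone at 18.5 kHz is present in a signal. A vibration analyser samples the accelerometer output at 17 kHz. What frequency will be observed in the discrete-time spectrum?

1.5 kHz

18.5 kHz mod fs = 1.5 kHz.
1.5 kHz ≤ fs/2 = 8.5 kHz, appears at 1.5 kHz.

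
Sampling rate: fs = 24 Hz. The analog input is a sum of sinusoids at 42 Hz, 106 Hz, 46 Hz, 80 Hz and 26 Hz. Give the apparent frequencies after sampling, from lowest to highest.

fs/2 = 12 Hz.
42 Hz mod fs = 18 Hz.
18 Hz > fs/2 = 12 Hz, folds to fs − 18 Hz = 6 Hz.
106 Hz mod fs = 10 Hz.
10 Hz ≤ fs/2 = 12 Hz, appears at 10 Hz.
46 Hz mod fs = 22 Hz.
22 Hz > fs/2 = 12 Hz, folds to fs − 22 Hz = 2 Hz.
80 Hz mod fs = 8 Hz.
8 Hz ≤ fs/2 = 12 Hz, appears at 8 Hz.
26 Hz mod fs = 2 Hz.
2 Hz ≤ fs/2 = 12 Hz, appears at 2 Hz.
Distinct values: {2 Hz, 6 Hz, 8 Hz, 10 Hz}.

2 Hz, 6 Hz, 8 Hz, 10 Hz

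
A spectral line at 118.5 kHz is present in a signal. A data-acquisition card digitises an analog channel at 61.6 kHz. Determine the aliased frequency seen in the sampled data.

4.7 kHz

118.5 kHz mod fs = 56.9 kHz.
56.9 kHz > fs/2 = 30.8 kHz, folds to fs − 56.9 kHz = 4.7 kHz.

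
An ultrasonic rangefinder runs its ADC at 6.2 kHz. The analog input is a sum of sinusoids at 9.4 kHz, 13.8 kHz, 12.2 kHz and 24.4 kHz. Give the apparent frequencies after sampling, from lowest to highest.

0.2 kHz, 0.4 kHz, 1.4 kHz, 3 kHz

fs/2 = 3.1 kHz.
9.4 kHz mod fs = 3.2 kHz.
3.2 kHz > fs/2 = 3.1 kHz, folds to fs − 3.2 kHz = 3 kHz.
13.8 kHz mod fs = 1.4 kHz.
1.4 kHz ≤ fs/2 = 3.1 kHz, appears at 1.4 kHz.
12.2 kHz mod fs = 6 kHz.
6 kHz > fs/2 = 3.1 kHz, folds to fs − 6 kHz = 0.2 kHz.
24.4 kHz mod fs = 5.8 kHz.
5.8 kHz > fs/2 = 3.1 kHz, folds to fs − 5.8 kHz = 0.4 kHz.
Distinct values: {0.2 kHz, 0.4 kHz, 1.4 kHz, 3 kHz}.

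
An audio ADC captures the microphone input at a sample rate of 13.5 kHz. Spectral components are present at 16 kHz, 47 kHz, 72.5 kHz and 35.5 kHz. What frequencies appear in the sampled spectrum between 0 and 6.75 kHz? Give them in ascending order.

fs/2 = 6.75 kHz.
16 kHz mod fs = 2.5 kHz.
2.5 kHz ≤ fs/2 = 6.75 kHz, appears at 2.5 kHz.
47 kHz mod fs = 6.5 kHz.
6.5 kHz ≤ fs/2 = 6.75 kHz, appears at 6.5 kHz.
72.5 kHz mod fs = 5 kHz.
5 kHz ≤ fs/2 = 6.75 kHz, appears at 5 kHz.
35.5 kHz mod fs = 8.5 kHz.
8.5 kHz > fs/2 = 6.75 kHz, folds to fs − 8.5 kHz = 5 kHz.
Distinct values: {2.5 kHz, 5 kHz, 6.5 kHz}.

2.5 kHz, 5 kHz, 6.5 kHz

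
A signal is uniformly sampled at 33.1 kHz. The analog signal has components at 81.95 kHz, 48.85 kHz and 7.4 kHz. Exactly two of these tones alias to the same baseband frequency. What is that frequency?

fs/2 = 16.55 kHz.
81.95 kHz mod fs = 15.75 kHz.
15.75 kHz ≤ fs/2 = 16.55 kHz, appears at 15.75 kHz.
48.85 kHz mod fs = 15.75 kHz.
15.75 kHz ≤ fs/2 = 16.55 kHz, appears at 15.75 kHz.
7.4 kHz ≤ fs/2 = 16.55 kHz, passes unchanged.
48.85 kHz and 81.95 kHz both map to 15.75 kHz.

15.75 kHz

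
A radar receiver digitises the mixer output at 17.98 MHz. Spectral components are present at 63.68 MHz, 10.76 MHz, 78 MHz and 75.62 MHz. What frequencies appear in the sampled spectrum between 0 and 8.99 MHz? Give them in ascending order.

3.7 MHz, 6.08 MHz, 7.22 MHz, 8.24 MHz

fs/2 = 8.99 MHz.
63.68 MHz mod fs = 9.74 MHz.
9.74 MHz > fs/2 = 8.99 MHz, folds to fs − 9.74 MHz = 8.24 MHz.
10.76 MHz > fs/2 = 8.99 MHz, folds to fs − 10.76 MHz = 7.22 MHz.
78 MHz mod fs = 6.08 MHz.
6.08 MHz ≤ fs/2 = 8.99 MHz, appears at 6.08 MHz.
75.62 MHz mod fs = 3.7 MHz.
3.7 MHz ≤ fs/2 = 8.99 MHz, appears at 3.7 MHz.
Distinct values: {3.7 MHz, 6.08 MHz, 7.22 MHz, 8.24 MHz}.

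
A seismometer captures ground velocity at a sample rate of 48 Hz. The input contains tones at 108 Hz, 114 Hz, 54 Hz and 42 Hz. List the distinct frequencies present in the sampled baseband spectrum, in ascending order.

6 Hz, 12 Hz, 18 Hz

fs/2 = 24 Hz.
108 Hz mod fs = 12 Hz.
12 Hz ≤ fs/2 = 24 Hz, appears at 12 Hz.
114 Hz mod fs = 18 Hz.
18 Hz ≤ fs/2 = 24 Hz, appears at 18 Hz.
54 Hz mod fs = 6 Hz.
6 Hz ≤ fs/2 = 24 Hz, appears at 6 Hz.
42 Hz > fs/2 = 24 Hz, folds to fs − 42 Hz = 6 Hz.
Distinct values: {6 Hz, 12 Hz, 18 Hz}.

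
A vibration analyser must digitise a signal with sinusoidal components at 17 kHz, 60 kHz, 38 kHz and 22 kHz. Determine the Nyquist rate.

120 kHz

Highest-frequency component: 60 kHz.
Nyquist rate = 2 × 60 kHz = 120 kHz.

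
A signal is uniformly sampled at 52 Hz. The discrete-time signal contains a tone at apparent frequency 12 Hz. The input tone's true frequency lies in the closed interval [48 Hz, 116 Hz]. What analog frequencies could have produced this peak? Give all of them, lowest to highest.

Frequencies that alias to 12 Hz are k·fs ± 12 Hz for integer k ≥ 0.
k=0: 12 Hz.
k=1: 40 Hz, 64 Hz.
k=2: 92 Hz, 116 Hz.
k=3: 144 Hz, 168 Hz.
Within [48 Hz, 116 Hz]: 64 Hz, 92 Hz, 116 Hz.

64 Hz, 92 Hz, 116 Hz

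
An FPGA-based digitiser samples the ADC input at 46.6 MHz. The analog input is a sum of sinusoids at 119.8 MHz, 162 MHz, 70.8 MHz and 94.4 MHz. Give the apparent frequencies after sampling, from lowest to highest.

1.2 MHz, 20 MHz, 22.2 MHz, 22.4 MHz

fs/2 = 23.3 MHz.
119.8 MHz mod fs = 26.6 MHz.
26.6 MHz > fs/2 = 23.3 MHz, folds to fs − 26.6 MHz = 20 MHz.
162 MHz mod fs = 22.2 MHz.
22.2 MHz ≤ fs/2 = 23.3 MHz, appears at 22.2 MHz.
70.8 MHz mod fs = 24.2 MHz.
24.2 MHz > fs/2 = 23.3 MHz, folds to fs − 24.2 MHz = 22.4 MHz.
94.4 MHz mod fs = 1.2 MHz.
1.2 MHz ≤ fs/2 = 23.3 MHz, appears at 1.2 MHz.
Distinct values: {1.2 MHz, 20 MHz, 22.2 MHz, 22.4 MHz}.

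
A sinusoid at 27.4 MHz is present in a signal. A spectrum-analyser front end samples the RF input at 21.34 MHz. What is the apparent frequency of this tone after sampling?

27.4 MHz mod fs = 6.06 MHz.
6.06 MHz ≤ fs/2 = 10.67 MHz, appears at 6.06 MHz.

6.06 MHz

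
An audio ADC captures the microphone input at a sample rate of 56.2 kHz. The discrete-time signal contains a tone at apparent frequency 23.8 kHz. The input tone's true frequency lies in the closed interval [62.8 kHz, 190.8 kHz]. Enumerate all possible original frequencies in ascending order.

80 kHz, 88.6 kHz, 136.2 kHz, 144.8 kHz

Frequencies that alias to 23.8 kHz are k·fs ± 23.8 kHz for integer k ≥ 0.
k=0: 23.8 kHz.
k=1: 32.4 kHz, 80 kHz.
k=2: 88.6 kHz, 136.2 kHz.
k=3: 144.8 kHz, 192.4 kHz.
k=4: 201 kHz, 248.6 kHz.
Within [62.8 kHz, 190.8 kHz]: 80 kHz, 88.6 kHz, 136.2 kHz, 144.8 kHz.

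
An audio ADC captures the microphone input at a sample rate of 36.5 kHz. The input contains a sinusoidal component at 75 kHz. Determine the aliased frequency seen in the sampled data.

75 kHz mod fs = 2 kHz.
2 kHz ≤ fs/2 = 18.25 kHz, appears at 2 kHz.

2 kHz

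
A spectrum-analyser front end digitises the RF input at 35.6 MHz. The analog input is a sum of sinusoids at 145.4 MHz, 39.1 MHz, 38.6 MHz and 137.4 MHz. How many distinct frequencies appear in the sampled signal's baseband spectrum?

3

fs/2 = 17.8 MHz.
145.4 MHz mod fs = 3 MHz.
3 MHz ≤ fs/2 = 17.8 MHz, appears at 3 MHz.
39.1 MHz mod fs = 3.5 MHz.
3.5 MHz ≤ fs/2 = 17.8 MHz, appears at 3.5 MHz.
38.6 MHz mod fs = 3 MHz.
3 MHz ≤ fs/2 = 17.8 MHz, appears at 3 MHz.
137.4 MHz mod fs = 30.6 MHz.
30.6 MHz > fs/2 = 17.8 MHz, folds to fs − 30.6 MHz = 5 MHz.
Distinct values: {3 MHz, 3.5 MHz, 5 MHz} → 3.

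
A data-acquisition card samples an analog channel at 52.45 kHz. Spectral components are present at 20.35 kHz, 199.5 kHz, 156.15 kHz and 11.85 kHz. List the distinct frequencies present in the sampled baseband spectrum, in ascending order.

fs/2 = 26.225 kHz.
20.35 kHz ≤ fs/2 = 26.225 kHz, passes unchanged.
199.5 kHz mod fs = 42.15 kHz.
42.15 kHz > fs/2 = 26.225 kHz, folds to fs − 42.15 kHz = 10.3 kHz.
156.15 kHz mod fs = 51.25 kHz.
51.25 kHz > fs/2 = 26.225 kHz, folds to fs − 51.25 kHz = 1.2 kHz.
11.85 kHz ≤ fs/2 = 26.225 kHz, passes unchanged.
Distinct values: {1.2 kHz, 10.3 kHz, 11.85 kHz, 20.35 kHz}.

1.2 kHz, 10.3 kHz, 11.85 kHz, 20.35 kHz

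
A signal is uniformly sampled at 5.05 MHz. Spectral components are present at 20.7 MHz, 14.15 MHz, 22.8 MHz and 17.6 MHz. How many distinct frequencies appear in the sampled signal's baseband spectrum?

fs/2 = 2.525 MHz.
20.7 MHz mod fs = 0.5 MHz.
0.5 MHz ≤ fs/2 = 2.525 MHz, appears at 0.5 MHz.
14.15 MHz mod fs = 4.05 MHz.
4.05 MHz > fs/2 = 2.525 MHz, folds to fs − 4.05 MHz = 1 MHz.
22.8 MHz mod fs = 2.6 MHz.
2.6 MHz > fs/2 = 2.525 MHz, folds to fs − 2.6 MHz = 2.45 MHz.
17.6 MHz mod fs = 2.45 MHz.
2.45 MHz ≤ fs/2 = 2.525 MHz, appears at 2.45 MHz.
Distinct values: {0.5 MHz, 1 MHz, 2.45 MHz} → 3.

3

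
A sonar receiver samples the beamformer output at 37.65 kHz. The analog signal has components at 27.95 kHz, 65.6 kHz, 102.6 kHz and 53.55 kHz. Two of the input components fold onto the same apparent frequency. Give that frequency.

fs/2 = 18.825 kHz.
27.95 kHz > fs/2 = 18.825 kHz, folds to fs − 27.95 kHz = 9.7 kHz.
65.6 kHz mod fs = 27.95 kHz.
27.95 kHz > fs/2 = 18.825 kHz, folds to fs − 27.95 kHz = 9.7 kHz.
102.6 kHz mod fs = 27.3 kHz.
27.3 kHz > fs/2 = 18.825 kHz, folds to fs − 27.3 kHz = 10.35 kHz.
53.55 kHz mod fs = 15.9 kHz.
15.9 kHz ≤ fs/2 = 18.825 kHz, appears at 15.9 kHz.
27.95 kHz and 65.6 kHz both map to 9.7 kHz.

9.7 kHz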